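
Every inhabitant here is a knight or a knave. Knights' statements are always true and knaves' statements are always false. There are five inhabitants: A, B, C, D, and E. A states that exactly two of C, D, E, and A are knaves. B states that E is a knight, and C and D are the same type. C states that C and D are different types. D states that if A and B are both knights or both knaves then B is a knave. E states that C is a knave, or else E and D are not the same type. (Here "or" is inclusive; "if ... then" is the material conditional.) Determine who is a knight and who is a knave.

A is a knight, B is a knight, C is a knave, D is a knave, and E is a knight.

A is a knight; "exactly two of C, D, E, and A are knaves" is True, as required.
B (knight): "E is a knight, and C and D are the same type" — True. ✓
C is a knave; "C and D are different types" is false, as required.
As a knave, D's statement "if A and B are both knights or both knaves then B is a knave" should be false; it is.
E is a knight, and the claim "C is a knave, or else E and D are not the same type" is indeed True.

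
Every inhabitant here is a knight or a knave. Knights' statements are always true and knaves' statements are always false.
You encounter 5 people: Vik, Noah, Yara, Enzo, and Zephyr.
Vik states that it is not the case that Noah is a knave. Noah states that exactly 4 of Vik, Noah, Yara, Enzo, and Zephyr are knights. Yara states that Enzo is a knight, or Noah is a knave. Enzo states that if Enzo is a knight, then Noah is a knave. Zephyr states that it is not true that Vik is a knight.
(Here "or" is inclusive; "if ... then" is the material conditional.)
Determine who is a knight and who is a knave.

Vik is a knave, Noah is a knave, Yara is a knight, Enzo is a knight, and Zephyr is a knight.

Since Vik is a knave, "it is not the case that Noah is a knave" needs to be false, which holds.
Noah is a knave, so "exactly 4 of Vik, Noah, Yara, Enzo, and Zephyr are knights" must be false — and it is.
Since Yara is a knight, "Enzo is a knight, or Noah is a knave" needs to be True, which holds.
Enzo is a knight, and the claim "if Enzo is a knight, then Noah is a knave" is indeed True.
Since Zephyr is a knight, "it is not true that Vik is a knight" needs to be True, which holds.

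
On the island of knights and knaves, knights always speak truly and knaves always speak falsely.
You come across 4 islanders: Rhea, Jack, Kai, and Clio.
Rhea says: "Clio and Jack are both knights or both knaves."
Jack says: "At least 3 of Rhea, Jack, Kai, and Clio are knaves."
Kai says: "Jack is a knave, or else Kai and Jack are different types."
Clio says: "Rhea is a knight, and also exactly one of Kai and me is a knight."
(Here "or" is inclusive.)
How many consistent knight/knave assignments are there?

0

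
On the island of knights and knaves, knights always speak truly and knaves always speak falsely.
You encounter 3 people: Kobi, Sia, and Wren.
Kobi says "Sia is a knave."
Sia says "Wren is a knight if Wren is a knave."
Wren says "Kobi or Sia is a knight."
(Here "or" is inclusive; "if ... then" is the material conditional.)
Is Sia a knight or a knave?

Consistent assignments: {Kobi=knave, Sia=knight, Wren=knight}
In every consistent assignment, Sia is a knight.

Sia is a knight.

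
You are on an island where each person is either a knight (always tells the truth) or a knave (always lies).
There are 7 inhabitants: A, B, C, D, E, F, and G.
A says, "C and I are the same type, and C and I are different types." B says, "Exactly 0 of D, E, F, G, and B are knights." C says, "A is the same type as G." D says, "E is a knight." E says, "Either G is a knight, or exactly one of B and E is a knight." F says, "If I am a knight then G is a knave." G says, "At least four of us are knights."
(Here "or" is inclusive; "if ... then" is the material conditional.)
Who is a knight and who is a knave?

A is a knave, B is a knave, C is a knight, D is a knave, E is a knave, F is a knight, and G is a knave.

A (knave): "C and I are the same type, and C and I are different types" — False. ✓
Since B is a knave, "exactly 0 of D, E, F, G, and B are knights" needs to be False, which holds.
C (knight): "A is the same type as G" — True. ✓
D is a knave, so "E is a knight" must be False — and it is.
E is a knave; "either G is a knight, or exactly one of B and E is a knight" is False, as required.
F is a knight, so "if I am a knight then G is a knave" must be True — and it is.
As a knave, G's statement "at least four of us are knights" should be False; it is.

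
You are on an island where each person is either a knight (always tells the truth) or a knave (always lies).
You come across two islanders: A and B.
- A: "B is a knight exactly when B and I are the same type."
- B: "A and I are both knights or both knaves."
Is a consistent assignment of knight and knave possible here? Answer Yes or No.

Yes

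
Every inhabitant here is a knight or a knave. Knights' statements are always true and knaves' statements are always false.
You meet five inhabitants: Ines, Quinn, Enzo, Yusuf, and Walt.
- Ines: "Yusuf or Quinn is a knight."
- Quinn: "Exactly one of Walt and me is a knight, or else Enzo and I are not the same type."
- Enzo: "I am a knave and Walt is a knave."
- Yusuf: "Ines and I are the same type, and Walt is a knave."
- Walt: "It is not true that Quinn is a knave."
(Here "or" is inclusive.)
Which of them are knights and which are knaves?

Ines is a knight, Quinn is a knight, Enzo is a knave, Yusuf is a knave, and Walt is a knight.

Since Ines is a knight, "Yusuf or Quinn is a knight" needs to be True, which holds.
Quinn (knight): "exactly one of Walt and me is a knight, or else Enzo and I are not the same type" — True. ✓
Enzo (knave): "I am a knave and Walt is a knave" — false. ✓
Yusuf is a knave, and the claim "Ines and I are the same type, and Walt is a knave" is indeed false.
Walt is a knight, so "it is not true that Quinn is a knave" must be True — and it is.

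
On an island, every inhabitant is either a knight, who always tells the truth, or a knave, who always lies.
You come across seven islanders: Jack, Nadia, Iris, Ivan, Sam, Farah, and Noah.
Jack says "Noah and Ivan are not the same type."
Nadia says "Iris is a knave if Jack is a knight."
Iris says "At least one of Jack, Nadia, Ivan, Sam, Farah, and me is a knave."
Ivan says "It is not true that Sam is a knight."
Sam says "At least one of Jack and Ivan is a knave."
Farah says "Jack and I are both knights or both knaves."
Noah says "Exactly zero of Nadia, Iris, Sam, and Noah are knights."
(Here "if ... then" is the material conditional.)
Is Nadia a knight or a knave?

Consistent assignments: {Jack=knight, Nadia=knave, Iris=knight, Ivan=knight, Sam=knave, Farah=knight, Noah=knave}; {Jack=knight, Nadia=knave, Iris=knight, Ivan=knight, Sam=knave, Farah=knave, Noah=knave}
In every consistent assignment, Nadia is a knave.

Nadia is a knave.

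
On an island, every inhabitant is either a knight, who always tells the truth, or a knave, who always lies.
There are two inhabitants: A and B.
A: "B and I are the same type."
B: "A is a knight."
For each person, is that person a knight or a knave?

Suppose A is a knave. Then A's statement "B and I are the same type" would have to be false. Checking the 2 ways to assign the others, none is consistent with every speaker.
(For instance, with B=knight, B's claim "A is a knight" comes out false where it would need to be true.)
So A must be a knight, making "B and I are the same type" true. Taking A=knight, B=knight, each remaining statement checks out:
  B (knight): "A is a knight" — true. ✓
This is the unique consistent assignment.

A is a knight and B is a knight.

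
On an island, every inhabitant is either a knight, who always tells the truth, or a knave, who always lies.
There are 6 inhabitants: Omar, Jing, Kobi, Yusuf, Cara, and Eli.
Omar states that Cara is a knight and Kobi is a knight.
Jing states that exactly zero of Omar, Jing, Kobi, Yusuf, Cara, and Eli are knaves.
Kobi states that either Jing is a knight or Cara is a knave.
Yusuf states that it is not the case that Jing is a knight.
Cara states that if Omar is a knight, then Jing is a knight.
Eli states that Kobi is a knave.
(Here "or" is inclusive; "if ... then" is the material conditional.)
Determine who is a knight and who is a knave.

Omar is a knave, Jing is a knave, Kobi is a knave, Yusuf is a knight, Cara is a knight, and Eli is a knight.

Omar (knave): "Cara is a knight and Kobi is a knight" — False. ✓
Jing is a knave, so "exactly zero of Omar, Jing, Kobi, Yusuf, Cara, and Eli are knaves" must be False — and it is.
Since Kobi is a knave, "either Jing is a knight or Cara is a knave" needs to be False, which holds.
Yusuf is a knight, and the claim "it is not the case that Jing is a knight" is indeed True.
As a knight, Cara's statement "if Omar is a knight, then Jing is a knight" should be True; it is.
Eli (knight): "Kobi is a knave" — True. ✓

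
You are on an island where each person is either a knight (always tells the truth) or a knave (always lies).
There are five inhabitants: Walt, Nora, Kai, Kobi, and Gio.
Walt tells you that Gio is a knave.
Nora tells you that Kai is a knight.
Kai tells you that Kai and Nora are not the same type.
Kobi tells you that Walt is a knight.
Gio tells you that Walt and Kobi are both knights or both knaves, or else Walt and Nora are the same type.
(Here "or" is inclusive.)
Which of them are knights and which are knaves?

Suppose Walt is a knight. Then Walt's statement "Gio is a knave" would have to be true. Checking the 16 ways to assign the others, none is consistent with every speaker.
(For instance, with Nora=knave, Kai=knave, Kobi=knave, Gio=knight, Walt's claim "Gio is a knave" comes out false where it would need to be true.)
So Walt must be a knave, making "Gio is a knave" false. Taking Walt=knave, Nora=knave, Kai=knave, Kobi=knave, Gio=knight, each remaining statement checks out:
  Nora (knave): "Kai is a knight" — false. ✓
  Kai (knave): "Kai and Nora are not the same type" — false. ✓
  Kobi (knave): "Walt is a knight" — false. ✓
  Gio (knight): "Walt and Kobi are both knights or both knaves, or else Walt and Nora are the same type" — true. ✓
This is the unique consistent assignment.

Knights: Gio. Knaves: Walt, Nora, Kai, and Kobi.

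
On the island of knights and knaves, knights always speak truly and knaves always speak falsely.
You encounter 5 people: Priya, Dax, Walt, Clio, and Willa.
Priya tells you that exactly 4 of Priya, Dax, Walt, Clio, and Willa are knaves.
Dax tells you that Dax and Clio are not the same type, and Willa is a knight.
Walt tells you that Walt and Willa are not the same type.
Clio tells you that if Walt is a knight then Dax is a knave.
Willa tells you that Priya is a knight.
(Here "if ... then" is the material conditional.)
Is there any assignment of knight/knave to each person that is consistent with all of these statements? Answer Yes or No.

One consistent assignment: Priya=knave, Dax=knave, Walt=knight, Clio=knight, Willa=knave.

Yes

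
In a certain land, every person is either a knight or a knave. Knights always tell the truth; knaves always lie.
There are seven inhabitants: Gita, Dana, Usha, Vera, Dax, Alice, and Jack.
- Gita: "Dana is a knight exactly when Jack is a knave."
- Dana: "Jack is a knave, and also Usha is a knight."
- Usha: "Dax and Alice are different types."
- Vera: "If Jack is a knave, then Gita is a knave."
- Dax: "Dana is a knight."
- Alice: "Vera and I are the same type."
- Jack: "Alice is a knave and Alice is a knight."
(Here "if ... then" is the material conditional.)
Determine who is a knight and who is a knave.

Gita is a knave, and the claim "Dana is a knight exactly when Jack is a knave" is indeed False.
As a knave, Dana's statement "Jack is a knave, and also Usha is a knight" should be False; it is.
Since Usha is a knave, "Dax and Alice are different types" needs to be False, which holds.
Since Vera is a knight, "if Jack is a knave, then Gita is a knave" needs to be true, which holds.
Dax is a knave, and the claim "Dana is a knight" is indeed False.
Alice is a knave; "Vera and I are the same type" is False, as required.
Jack is a knave; "Alice is a knave and Alice is a knight" is False, as required.

Gita is a knave, Dana is a knave, Usha is a knave, Vera is a knight, Dax is a knave, Alice is a knave, and Jack is a knave.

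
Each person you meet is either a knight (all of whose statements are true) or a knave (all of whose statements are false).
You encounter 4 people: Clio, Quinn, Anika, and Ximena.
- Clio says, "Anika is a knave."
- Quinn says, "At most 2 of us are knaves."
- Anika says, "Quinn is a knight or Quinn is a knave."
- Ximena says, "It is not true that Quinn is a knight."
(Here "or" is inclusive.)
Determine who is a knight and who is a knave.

Clio (knave): "Anika is a knave" — false. ✓
Quinn is a knight; "at most 2 of us are knaves" is true, as required.
Anika is a knight, so "Quinn is a knight or Quinn is a knave" must be true — and it is.
Ximena is a knave; "it is not true that Quinn is a knight" is false, as required.

Clio is a knave, Quinn is a knight, Anika is a knight, and Ximena is a knave.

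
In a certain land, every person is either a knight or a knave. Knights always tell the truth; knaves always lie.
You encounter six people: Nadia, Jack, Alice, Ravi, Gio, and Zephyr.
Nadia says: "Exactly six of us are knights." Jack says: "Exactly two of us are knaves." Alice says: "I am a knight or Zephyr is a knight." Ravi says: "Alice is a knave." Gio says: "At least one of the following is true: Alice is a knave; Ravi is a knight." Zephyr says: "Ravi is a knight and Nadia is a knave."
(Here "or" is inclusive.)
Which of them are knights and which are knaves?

Nadia is a knave; "exactly six of us are knights" is false, as required.
Jack is a knave, so "exactly two of us are knaves" must be false — and it is.
Alice is a knight, and the claim "I am a knight or Zephyr is a knight" is indeed True.
Ravi is a knave, and the claim "Alice is a knave" is indeed false.
Gio is a knave, so "at least one of the following is true: Alice is a knave; Ravi is a knight" must be false — and it is.
Zephyr (knave): "Ravi is a knight and Nadia is a knave" — false. ✓

Nadia is a knave, Jack is a knave, Alice is a knight, Ravi is a knave, Gio is a knave, and Zephyr is a knave.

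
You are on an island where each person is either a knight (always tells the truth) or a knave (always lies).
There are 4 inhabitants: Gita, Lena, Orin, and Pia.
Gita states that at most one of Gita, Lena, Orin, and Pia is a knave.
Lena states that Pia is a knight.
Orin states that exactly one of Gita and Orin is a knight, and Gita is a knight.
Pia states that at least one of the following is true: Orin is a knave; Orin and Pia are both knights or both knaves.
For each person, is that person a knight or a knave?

Gita is a knave, Lena is a knight, Orin is a knave, and Pia is a knight.

Gita is a knave; "at most one of Gita, Lena, Orin, and Pia is a knave" is False, as required.
Lena is a knight, so "Pia is a knight" must be true — and it is.
Orin is a knave, and the claim "exactly one of Gita and Orin is a knight, and Gita is a knight" is indeed False.
Pia (knight): "at least one of the following is true: Orin is a knave; Orin and Pia are both knights or both knaves" — true. ✓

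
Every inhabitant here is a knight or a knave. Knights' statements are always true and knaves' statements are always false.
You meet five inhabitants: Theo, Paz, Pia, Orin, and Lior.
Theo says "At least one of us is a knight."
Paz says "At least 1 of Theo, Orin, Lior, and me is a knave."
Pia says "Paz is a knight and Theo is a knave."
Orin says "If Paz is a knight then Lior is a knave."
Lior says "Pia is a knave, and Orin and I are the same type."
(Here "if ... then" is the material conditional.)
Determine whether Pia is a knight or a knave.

Consistent assignments: {Theo=knight, Paz=knight, Pia=knave, Orin=knight, Lior=knave}
In every consistent assignment, Pia is a knave.

Pia is a knave.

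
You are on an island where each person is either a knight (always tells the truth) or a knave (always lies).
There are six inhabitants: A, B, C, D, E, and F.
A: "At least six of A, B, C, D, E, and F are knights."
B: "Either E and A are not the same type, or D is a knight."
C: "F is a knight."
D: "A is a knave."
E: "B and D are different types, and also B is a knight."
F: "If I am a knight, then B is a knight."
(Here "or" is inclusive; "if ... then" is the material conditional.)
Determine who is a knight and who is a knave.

As a knave, A's statement "at least six of A, B, C, D, E, and F are knights" should be False; it is.
B (knight): "either E and A are not the same type, or D is a knight" — True. ✓
Since C is a knight, "F is a knight" needs to be True, which holds.
D is a knight; "A is a knave" is True, as required.
As a knave, E's statement "B and D are different types, and also B is a knight" should be False; it is.
As a knight, F's statement "if I am a knight, then B is a knight" should be True; it is.

Knights: B, C, D, and F. Knaves: A and E.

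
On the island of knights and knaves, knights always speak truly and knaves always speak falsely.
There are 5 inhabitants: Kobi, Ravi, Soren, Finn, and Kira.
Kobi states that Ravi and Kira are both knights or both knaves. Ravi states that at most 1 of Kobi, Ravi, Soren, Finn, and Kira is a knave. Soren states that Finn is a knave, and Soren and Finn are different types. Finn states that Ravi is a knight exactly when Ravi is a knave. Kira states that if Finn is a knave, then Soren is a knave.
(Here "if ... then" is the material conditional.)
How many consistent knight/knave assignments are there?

Consistent assignments:
  Kobi=knight, Ravi=knave, Soren=knight, Finn=knave, Kira=knave
  Kobi=knave, Ravi=knave, Soren=knave, Finn=knave, Kira=knight

2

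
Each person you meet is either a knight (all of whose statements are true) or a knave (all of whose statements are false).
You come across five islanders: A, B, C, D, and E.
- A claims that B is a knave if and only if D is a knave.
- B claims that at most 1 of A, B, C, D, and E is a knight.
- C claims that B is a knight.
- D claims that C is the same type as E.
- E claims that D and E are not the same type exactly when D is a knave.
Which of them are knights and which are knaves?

A is a knight, B is a knave, C is a knave, D is a knave, and E is a knight.

Suppose A is a knave. Then A's statement "B is a knave if and only if D is a knave" would have to be false. Checking the 16 ways to assign the others, none is consistent with every speaker.
(For instance, with B=knave, C=knave, D=knave, E=knight, A's claim "B is a knave if and only if D is a knave" comes out true where it would need to be false.)
So A must be a knight, making "B is a knave if and only if D is a knave" true. Taking A=knight, B=knave, C=knave, D=knave, E=knight, each remaining statement checks out:
  B (knave): "at most 1 of A, B, C, D, and E is a knight" — false. ✓
  C (knave): "B is a knight" — false. ✓
  D (knave): "C is the same type as E" — false. ✓
  E (knight): "D and E are not the same type exactly when D is a knave" — true. ✓
This is the unique consistent assignment.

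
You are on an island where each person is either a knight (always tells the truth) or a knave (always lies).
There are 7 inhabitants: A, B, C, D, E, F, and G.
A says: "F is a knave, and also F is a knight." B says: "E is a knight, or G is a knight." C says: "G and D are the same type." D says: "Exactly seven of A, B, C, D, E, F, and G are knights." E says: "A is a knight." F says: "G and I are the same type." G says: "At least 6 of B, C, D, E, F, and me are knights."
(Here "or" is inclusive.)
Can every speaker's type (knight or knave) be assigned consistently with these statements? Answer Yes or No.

No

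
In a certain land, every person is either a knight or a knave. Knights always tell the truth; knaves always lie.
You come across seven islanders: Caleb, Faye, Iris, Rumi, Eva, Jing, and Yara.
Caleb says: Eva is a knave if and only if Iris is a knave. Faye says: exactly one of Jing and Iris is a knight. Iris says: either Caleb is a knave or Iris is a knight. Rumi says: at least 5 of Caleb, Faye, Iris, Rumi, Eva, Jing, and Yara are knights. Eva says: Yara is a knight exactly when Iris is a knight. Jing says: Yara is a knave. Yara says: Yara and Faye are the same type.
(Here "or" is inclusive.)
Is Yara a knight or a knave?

Yara is a knight.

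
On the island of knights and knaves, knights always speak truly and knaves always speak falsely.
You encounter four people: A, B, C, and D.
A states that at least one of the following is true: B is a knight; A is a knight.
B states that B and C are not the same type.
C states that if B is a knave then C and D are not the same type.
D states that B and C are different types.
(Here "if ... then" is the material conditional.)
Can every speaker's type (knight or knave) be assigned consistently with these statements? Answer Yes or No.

Yes

One consistent assignment: A=knight, B=knave, C=knave, D=knave.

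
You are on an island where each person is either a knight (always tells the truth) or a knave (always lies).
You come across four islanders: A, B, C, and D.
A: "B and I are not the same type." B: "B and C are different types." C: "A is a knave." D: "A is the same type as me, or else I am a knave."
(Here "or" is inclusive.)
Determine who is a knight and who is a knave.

Knights: A and D. Knaves: B and C.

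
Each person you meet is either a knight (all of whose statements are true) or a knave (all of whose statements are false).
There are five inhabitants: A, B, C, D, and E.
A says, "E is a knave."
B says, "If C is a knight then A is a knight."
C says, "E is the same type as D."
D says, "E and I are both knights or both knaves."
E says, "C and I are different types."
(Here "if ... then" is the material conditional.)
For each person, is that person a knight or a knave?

A is a knave, and the claim "E is a knave" is indeed False.
Since B is a knight, "if C is a knight then A is a knight" needs to be True, which holds.
C is a knave, so "E is the same type as D" must be False — and it is.
D is a knave, so "E and I are both knights or both knaves" must be False — and it is.
E (knight): "C and I are different types" — True. ✓

A is a knave, B is a knight, C is a knave, D is a knave, and E is a knight.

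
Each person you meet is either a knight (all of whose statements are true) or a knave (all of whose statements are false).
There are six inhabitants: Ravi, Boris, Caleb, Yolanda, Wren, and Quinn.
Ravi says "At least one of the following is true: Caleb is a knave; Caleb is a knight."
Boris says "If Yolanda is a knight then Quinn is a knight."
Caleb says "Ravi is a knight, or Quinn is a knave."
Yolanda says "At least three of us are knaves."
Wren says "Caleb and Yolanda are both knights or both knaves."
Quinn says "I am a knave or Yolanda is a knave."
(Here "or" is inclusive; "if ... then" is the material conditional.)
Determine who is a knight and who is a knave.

Ravi is a knight, so "at least one of the following is true: Caleb is a knave; Caleb is a knight" must be True — and it is.
As a knight, Boris's statement "if Yolanda is a knight then Quinn is a knight" should be True; it is.
Caleb is a knight, and the claim "Ravi is a knight, or Quinn is a knave" is indeed True.
Yolanda is a knave; "at least three of us are knaves" is False, as required.
Wren is a knave, and the claim "Caleb and Yolanda are both knights or both knaves" is indeed False.
Quinn is a knight, and the claim "I am a knave or Yolanda is a knave" is indeed True.

Ravi is a knight, Boris is a knight, Caleb is a knight, Yolanda is a knave, Wren is a knave, and Quinn is a knight.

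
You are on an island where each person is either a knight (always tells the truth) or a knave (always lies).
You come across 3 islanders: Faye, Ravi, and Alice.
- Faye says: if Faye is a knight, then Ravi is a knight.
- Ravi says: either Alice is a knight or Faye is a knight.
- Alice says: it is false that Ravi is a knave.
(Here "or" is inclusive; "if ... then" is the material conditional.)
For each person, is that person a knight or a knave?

Faye is a knight, Ravi is a knight, and Alice is a knight.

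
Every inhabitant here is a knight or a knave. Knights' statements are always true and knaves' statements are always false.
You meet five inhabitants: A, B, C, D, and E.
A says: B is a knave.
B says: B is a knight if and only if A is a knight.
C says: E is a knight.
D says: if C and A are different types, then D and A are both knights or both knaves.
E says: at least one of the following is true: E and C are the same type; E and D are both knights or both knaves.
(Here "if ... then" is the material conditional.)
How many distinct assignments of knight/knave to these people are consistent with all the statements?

Consistent assignments:
  A=knight, B=knave, C=knight, D=knight, E=knight

1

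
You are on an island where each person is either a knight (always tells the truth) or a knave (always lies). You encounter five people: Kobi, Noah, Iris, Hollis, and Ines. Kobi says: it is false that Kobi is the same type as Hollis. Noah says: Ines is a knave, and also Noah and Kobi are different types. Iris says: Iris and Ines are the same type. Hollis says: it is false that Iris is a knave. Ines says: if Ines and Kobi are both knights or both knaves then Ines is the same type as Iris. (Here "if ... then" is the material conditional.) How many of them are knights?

The unique consistent assignment is Kobi=knave, Noah=knave, Iris=knave, Hollis=knave, Ines=knight.
That has 1 knight.

1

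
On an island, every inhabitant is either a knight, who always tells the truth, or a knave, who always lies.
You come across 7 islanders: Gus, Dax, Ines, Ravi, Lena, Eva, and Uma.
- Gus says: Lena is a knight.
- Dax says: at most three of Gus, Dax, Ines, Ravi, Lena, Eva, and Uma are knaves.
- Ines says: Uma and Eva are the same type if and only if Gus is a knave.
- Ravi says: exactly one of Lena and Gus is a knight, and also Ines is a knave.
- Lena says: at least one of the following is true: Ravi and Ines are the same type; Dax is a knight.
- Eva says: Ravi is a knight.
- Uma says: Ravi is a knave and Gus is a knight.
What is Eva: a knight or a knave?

Eva is a knave.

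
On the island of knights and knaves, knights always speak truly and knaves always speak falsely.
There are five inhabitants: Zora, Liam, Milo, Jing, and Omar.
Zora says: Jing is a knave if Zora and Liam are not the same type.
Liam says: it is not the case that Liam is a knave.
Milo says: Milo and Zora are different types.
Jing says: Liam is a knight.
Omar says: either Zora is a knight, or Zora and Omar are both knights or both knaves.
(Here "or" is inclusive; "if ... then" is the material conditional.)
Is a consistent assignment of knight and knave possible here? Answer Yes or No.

Checking all 32 assignments, each has at least one speaker whose statement's truth value contradicts their type.

No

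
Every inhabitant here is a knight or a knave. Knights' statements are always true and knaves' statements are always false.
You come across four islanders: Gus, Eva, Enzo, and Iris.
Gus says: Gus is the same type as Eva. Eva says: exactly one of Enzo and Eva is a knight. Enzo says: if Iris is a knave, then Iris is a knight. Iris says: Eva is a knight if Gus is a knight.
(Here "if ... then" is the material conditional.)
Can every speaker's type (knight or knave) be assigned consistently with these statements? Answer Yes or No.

No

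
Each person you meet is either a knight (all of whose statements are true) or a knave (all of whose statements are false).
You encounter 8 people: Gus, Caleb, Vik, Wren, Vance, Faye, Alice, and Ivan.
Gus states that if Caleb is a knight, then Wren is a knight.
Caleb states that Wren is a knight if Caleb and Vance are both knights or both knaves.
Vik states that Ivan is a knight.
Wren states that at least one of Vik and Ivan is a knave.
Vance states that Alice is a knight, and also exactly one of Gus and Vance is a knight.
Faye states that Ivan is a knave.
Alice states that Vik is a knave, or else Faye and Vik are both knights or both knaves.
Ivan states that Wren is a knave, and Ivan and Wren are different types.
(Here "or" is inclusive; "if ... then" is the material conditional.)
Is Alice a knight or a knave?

Consistent assignments: {Gus=knight, Caleb=knave, Vik=knight, Wren=knave, Vance=knave, Faye=knave, Alice=knave, Ivan=knight}; {Gus=knave, Caleb=knight, Vik=knight, Wren=knave, Vance=knave, Faye=knave, Alice=knave, Ivan=knight}
In every consistent assignment, Alice is a knave.

Alice is a knave.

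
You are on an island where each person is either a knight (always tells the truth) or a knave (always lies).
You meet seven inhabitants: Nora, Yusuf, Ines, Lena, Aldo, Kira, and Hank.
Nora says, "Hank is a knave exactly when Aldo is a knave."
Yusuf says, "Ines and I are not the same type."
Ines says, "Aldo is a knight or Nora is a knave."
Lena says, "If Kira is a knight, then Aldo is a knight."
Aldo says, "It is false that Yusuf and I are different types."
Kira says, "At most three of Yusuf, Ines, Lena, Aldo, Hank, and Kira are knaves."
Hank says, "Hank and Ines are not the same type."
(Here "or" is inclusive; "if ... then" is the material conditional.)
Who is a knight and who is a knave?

Knights: Nora, Yusuf, and Lena. Knaves: Ines, Aldo, Kira, and Hank.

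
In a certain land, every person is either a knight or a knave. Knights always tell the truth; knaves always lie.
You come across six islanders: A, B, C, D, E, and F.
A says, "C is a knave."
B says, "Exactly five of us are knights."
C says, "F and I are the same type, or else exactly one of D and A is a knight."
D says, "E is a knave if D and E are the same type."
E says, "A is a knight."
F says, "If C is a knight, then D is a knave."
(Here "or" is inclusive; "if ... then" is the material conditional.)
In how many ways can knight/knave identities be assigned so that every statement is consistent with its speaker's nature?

1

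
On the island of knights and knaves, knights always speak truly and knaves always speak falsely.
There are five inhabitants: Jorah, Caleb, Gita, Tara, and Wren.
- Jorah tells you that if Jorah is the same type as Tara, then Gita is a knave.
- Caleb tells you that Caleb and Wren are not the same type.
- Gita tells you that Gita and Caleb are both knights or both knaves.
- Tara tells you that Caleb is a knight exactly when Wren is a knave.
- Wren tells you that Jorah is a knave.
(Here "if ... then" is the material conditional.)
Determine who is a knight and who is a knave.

Jorah is a knight; "if Jorah is the same type as Tara, then Gita is a knave" is True, as required.
Caleb is a knight, and the claim "Caleb and Wren are not the same type" is indeed True.
Gita is a knave; "Gita and Caleb are both knights or both knaves" is False, as required.
Since Tara is a knight, "Caleb is a knight exactly when Wren is a knave" needs to be True, which holds.
Wren is a knave, and the claim "Jorah is a knave" is indeed False.

Jorah is a knight, Caleb is a knight, Gita is a knave, Tara is a knight, and Wren is a knave.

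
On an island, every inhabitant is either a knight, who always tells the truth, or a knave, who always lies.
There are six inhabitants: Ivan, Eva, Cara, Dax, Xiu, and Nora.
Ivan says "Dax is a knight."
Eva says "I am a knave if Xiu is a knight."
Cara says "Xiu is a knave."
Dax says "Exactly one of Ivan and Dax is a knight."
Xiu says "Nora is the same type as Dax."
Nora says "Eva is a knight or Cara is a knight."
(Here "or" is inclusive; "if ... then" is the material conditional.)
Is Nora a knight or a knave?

Nora is a knight.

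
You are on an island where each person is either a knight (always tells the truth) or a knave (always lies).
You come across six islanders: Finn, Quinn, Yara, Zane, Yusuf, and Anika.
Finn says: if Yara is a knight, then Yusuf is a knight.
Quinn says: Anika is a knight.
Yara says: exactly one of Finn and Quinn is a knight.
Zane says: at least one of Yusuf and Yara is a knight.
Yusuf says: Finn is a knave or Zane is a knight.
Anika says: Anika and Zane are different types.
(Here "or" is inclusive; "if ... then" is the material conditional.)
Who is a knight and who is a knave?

Knights: Finn, Quinn, and Anika. Knaves: Yara, Zane, and Yusuf.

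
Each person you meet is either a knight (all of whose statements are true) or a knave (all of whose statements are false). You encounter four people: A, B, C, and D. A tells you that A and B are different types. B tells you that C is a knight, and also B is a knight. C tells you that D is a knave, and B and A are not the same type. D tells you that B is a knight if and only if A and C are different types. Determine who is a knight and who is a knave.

Suppose A is a knight. Then A's statement "A and B are different types" would have to be true. Checking the 8 ways to assign the others, none is consistent with every speaker.
(For instance, with B=knave, C=knave, D=knight, D's claim "B is a knight if and only if A and C are different types" comes out false where it would need to be true.)
So A must be a knave, making "A and B are different types" false. Taking A=knave, B=knave, C=knave, D=knight, each remaining statement checks out:
  B (knave): "C is a knight, and also B is a knight" — false. ✓
  C (knave): "D is a knave, and B and A are not the same type" — false. ✓
  D (knight): "B is a knight if and only if A and C are different types" — true. ✓
This is the unique consistent assignment.

Knights: D. Knaves: A, B, and C.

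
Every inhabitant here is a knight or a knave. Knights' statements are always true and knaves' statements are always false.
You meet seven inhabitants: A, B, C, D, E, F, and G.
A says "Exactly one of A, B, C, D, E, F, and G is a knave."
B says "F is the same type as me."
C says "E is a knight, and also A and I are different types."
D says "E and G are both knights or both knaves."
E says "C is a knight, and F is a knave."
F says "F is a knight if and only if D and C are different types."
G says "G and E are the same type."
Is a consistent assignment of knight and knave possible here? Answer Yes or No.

Checking all 128 assignments, each has at least one speaker whose statement's truth value contradicts their type.

No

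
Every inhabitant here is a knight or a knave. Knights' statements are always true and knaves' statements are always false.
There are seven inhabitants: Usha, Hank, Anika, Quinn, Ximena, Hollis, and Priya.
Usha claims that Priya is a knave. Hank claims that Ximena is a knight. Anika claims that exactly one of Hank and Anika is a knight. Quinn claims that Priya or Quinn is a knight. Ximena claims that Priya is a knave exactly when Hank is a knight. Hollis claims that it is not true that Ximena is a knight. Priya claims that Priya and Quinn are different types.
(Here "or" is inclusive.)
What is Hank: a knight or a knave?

Consistent assignments: {Usha=knight, Hank=knave, Anika=knight, Quinn=knave, Ximena=knave, Hollis=knight, Priya=knave}; {Usha=knight, Hank=knave, Anika=knave, Quinn=knave, Ximena=knave, Hollis=knight, Priya=knave}
In every consistent assignment, Hank is a knave.

Hank is a knave.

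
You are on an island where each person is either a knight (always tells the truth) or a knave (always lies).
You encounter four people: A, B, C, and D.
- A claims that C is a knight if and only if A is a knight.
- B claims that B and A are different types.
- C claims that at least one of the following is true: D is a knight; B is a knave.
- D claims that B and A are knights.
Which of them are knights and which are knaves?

A is a knave, and the claim "C is a knight if and only if A is a knight" is indeed False.
B (knave): "B and A are different types" — False. ✓
As a knight, C's statement "at least one of the following is true: D is a knight; B is a knave" should be true; it is.
Since D is a knave, "B and A are knights" needs to be False, which holds.

A is a knave, B is a knave, C is a knight, and D is a knave.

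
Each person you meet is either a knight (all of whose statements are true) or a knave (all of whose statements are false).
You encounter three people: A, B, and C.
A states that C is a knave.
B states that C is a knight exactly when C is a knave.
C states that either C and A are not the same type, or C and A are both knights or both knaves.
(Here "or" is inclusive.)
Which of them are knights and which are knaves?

A is a knave, B is a knave, and C is a knight.

Since A is a knave, "C is a knave" needs to be false, which holds.
Since B is a knave, "C is a knight exactly when C is a knave" needs to be false, which holds.
C is a knight; "either C and A are not the same type, or C and A are both knights or both knaves" is True, as required.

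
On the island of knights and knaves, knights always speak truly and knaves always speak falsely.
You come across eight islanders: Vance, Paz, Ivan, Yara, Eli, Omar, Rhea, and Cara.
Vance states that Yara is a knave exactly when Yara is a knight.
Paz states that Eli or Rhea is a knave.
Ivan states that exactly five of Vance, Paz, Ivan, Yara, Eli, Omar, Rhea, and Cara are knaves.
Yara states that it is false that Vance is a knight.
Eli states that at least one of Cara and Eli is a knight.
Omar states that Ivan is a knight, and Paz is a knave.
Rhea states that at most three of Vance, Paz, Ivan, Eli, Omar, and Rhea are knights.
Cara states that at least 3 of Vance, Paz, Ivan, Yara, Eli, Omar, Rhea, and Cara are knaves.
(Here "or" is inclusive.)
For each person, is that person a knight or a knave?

Vance is a knave, Paz is a knave, Ivan is a knave, Yara is a knight, Eli is a knight, Omar is a knave, Rhea is a knight, and Cara is a knight.

As a knave, Vance's statement "Yara is a knave exactly when Yara is a knight" should be false; it is.
Paz is a knave; "Eli or Rhea is a knave" is false, as required.
Ivan is a knave, so "exactly five of Vance, Paz, Ivan, Yara, Eli, Omar, Rhea, and Cara are knaves" must be false — and it is.
As a knight, Yara's statement "it is false that Vance is a knight" should be true; it is.
Eli (knight): "at least one of Cara and Eli is a knight" — true. ✓
As a knave, Omar's statement "Ivan is a knight, and Paz is a knave" should be false; it is.
Rhea is a knight, and the claim "at most three of Vance, Paz, Ivan, Eli, Omar, and Rhea are knights" is indeed true.
Since Cara is a knight, "at least 3 of Vance, Paz, Ivan, Yara, Eli, Omar, Rhea, and Cara are knaves" needs to be true, which holds.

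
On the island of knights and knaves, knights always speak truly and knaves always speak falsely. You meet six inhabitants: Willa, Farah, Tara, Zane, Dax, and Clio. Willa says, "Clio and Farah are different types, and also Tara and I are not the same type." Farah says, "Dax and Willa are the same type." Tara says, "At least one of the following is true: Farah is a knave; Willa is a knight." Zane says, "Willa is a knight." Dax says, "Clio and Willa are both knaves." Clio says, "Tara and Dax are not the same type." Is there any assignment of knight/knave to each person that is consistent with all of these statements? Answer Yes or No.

One consistent assignment: Willa=knave, Farah=knave, Tara=knight, Zane=knave, Dax=knight, Clio=knave.

Yes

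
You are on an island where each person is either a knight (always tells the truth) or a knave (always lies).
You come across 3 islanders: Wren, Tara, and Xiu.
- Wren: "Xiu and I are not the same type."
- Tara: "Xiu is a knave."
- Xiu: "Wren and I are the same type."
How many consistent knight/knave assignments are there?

Consistent assignments:
  Wren=knight, Tara=knight, Xiu=knave

1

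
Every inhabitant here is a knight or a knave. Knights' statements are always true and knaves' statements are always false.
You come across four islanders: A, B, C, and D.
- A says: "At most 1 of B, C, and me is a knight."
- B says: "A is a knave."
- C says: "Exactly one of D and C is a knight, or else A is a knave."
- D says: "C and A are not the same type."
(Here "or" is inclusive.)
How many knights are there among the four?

3

The unique consistent assignment is A=knave, B=knight, C=knight, D=knight.
That has 3 knights.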